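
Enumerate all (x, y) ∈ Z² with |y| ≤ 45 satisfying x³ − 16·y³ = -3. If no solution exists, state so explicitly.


The equation is x³ - 16y³ = -3. For fixed y, x³ = 16·y³ − 3, so a solution requires the RHS to be a perfect cube.
Strategy: iterate y from -45 to 45, compute RHS = 16·y³ − 3, and check whether it is a (positive or negative) perfect cube.
Check small values of y:
  y = 0: RHS = -3 is not a perfect cube.
  y = 1: RHS = 13 is not a perfect cube.
  y = -1: RHS = -19 is not a perfect cube.
  y = 2: RHS = 125 = (5)³ ⇒ x = 5 works.
  y = -2: RHS = -131 is not a perfect cube.
  y = 3: RHS = 429 is not a perfect cube.
  y = -3: RHS = -435 is not a perfect cube.
Continuing the search up to |y| = 45 finds no further solutions beyond those listed.
Collected solutions: (5, 2).

Solutions (with |y| ≤ 45): (5, 2).


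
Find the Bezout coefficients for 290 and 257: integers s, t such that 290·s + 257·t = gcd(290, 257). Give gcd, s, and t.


Euclidean algorithm on (290, 257) — divide until remainder is 0:
  290 = 1 · 257 + 33
  257 = 7 · 33 + 26
  33 = 1 · 26 + 7
  26 = 3 · 7 + 5
  7 = 1 · 5 + 2
  5 = 2 · 2 + 1
  2 = 2 · 1 + 0
gcd(290, 257) = 1.
Track Bezout coefficients alongside the remainders: start with r₀ = 290 = a·1 + b·0 (s = 1, t = 0) and r₁ = 257 = a·0 + b·1 (s = 0, t = 1); each new remainder r_{k+1} = r_{k-1} − q_k·r_k inherits s_{k+1} = s_{k-1} − q_k·s_k, t_{k+1} = t_{k-1} − q_k·t_k, so r_k = a·s_k + b·t_k at every step:
  q = 1: r = 33, s = 1 − 1·0 = 1, t = 0 − 1·1 = -1  (check: 290·1 + 257·(-1) = 33)
  q = 7: r = 26, s = 0 − 7·1 = -7, t = 1 − 7·(-1) = 8  (check: 290·(-7) + 257·8 = 26)
  q = 1: r = 7, s = 1 − 1·(-7) = 8, t = -1 − 1·8 = -9  (check: 290·8 + 257·(-9) = 7)
  q = 3: r = 5, s = -7 − 3·8 = -31, t = 8 − 3·(-9) = 35  (check: 290·(-31) + 257·35 = 5)
  q = 1: r = 2, s = 8 − 1·(-31) = 39, t = -9 − 1·35 = -44  (check: 290·39 + 257·(-44) = 2)
  q = 2: r = 1, s = -31 − 2·39 = -109, t = 35 − 2·(-44) = 123  (check: 290·(-109) + 257·123 = 1)
The row with r = 1 (the gcd) gives the Bezout coefficients s = -109, t = 123.
Result: 290 · (-109) + 257 · (123) = 1.

gcd(290, 257) = 1; s = -109, t = 123 (check: 290·(-109) + 257·123 = 1).


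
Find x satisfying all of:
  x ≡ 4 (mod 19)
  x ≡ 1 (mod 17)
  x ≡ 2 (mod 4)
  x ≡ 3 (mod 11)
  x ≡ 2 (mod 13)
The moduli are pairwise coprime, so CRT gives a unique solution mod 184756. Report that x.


Product of moduli M = 19 · 17 · 4 · 11 · 13 = 184756.
Merge one congruence at a time:
  Start: x ≡ 4 (mod 19).
  Combine with x ≡ 1 (mod 17); new modulus lcm = 323.
    Write x = 4 + 19·t and substitute into x ≡ 1 (mod 17): 19·t ≡ 1 − 4 = -3 (mod 17).
    Reduce coefficients mod 17: 2·t ≡ 14 (mod 17).
    The inverse of 2 mod 17 is 9 (since 2·9 = 18 = 1·17 + 1), so t ≡ 9·14 = 126 ≡ 7 (mod 17).
    Then x = 4 + 19·7 = 137, valid modulo lcm(19, 17) = 323: x ≡ 137 (mod 323).
  Combine with x ≡ 2 (mod 4); new modulus lcm = 1292.
    Write x = 137 + 323·t and substitute into x ≡ 2 (mod 4): 323·t ≡ 2 − 137 = -135 (mod 4).
    Reduce coefficients mod 4: 3·t ≡ 1 (mod 4).
    The inverse of 3 mod 4 is 3 (since 3·3 = 9 = 2·4 + 1), so t ≡ 3·1 = 3 ≡ 3 (mod 4).
    Then x = 137 + 323·3 = 1106, valid modulo lcm(323, 4) = 1292: x ≡ 1106 (mod 1292).
  Combine with x ≡ 3 (mod 11); new modulus lcm = 14212.
    Write x = 1106 + 1292·t and substitute into x ≡ 3 (mod 11): 1292·t ≡ 3 − 1106 = -1103 (mod 11).
    Reduce coefficients mod 11: 5·t ≡ 8 (mod 11).
    The inverse of 5 mod 11 is 9 (since 5·9 = 45 = 4·11 + 1), so t ≡ 9·8 = 72 ≡ 6 (mod 11).
    Then x = 1106 + 1292·6 = 8858, valid modulo lcm(1292, 11) = 14212: x ≡ 8858 (mod 14212).
  Combine with x ≡ 2 (mod 13); new modulus lcm = 184756.
    Write x = 8858 + 14212·t and substitute into x ≡ 2 (mod 13): 14212·t ≡ 2 − 8858 = -8856 (mod 13).
    Reduce coefficients mod 13: 3·t ≡ 10 (mod 13).
    The inverse of 3 mod 13 is 9 (since 3·9 = 27 = 2·13 + 1), so t ≡ 9·10 = 90 ≡ 12 (mod 13).
    Then x = 8858 + 14212·12 = 179402, valid modulo lcm(14212, 13) = 184756: x ≡ 179402 (mod 184756).
Verify against each original: 179402 mod 19 = 4, 179402 mod 17 = 1, 179402 mod 4 = 2, 179402 mod 11 = 3, 179402 mod 13 = 2.

x ≡ 179402 (mod 184756).


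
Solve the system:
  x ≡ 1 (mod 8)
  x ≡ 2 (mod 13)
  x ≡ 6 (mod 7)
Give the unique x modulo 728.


Moduli 8, 13, 7 are pairwise coprime; by CRT there is a unique solution modulo M = 8 · 13 · 7 = 728.
Solve pairwise, accumulating the modulus:
  Start with x ≡ 1 (mod 8).
  Combine with x ≡ 2 (mod 13): since gcd(8, 13) = 1, we get a unique residue mod 104.
    Write x = 1 + 8·t and substitute into x ≡ 2 (mod 13): 8·t ≡ 2 − 1 = 1 (mod 13).
    The inverse of 8 mod 13 is 5 (since 8·5 = 40 = 3·13 + 1), so t ≡ 5·1 = 5 ≡ 5 (mod 13).
    Then x = 1 + 8·5 = 41, valid modulo lcm(8, 13) = 104: x ≡ 41 (mod 104).
  Combine with x ≡ 6 (mod 7): since gcd(104, 7) = 1, we get a unique residue mod 728.
    Write x = 41 + 104·t and substitute into x ≡ 6 (mod 7): 104·t ≡ 6 − 41 = -35 (mod 7).
    Reduce coefficients mod 7: 6·t ≡ 0 (mod 7).
    The inverse of 6 mod 7 is 6 (since 6·6 = 36 = 5·7 + 1), so t ≡ 6·0 = 0 ≡ 0 (mod 7).
    Then x = 41 + 104·0 = 41, valid modulo lcm(104, 7) = 728: x ≡ 41 (mod 728).
Verify: 41 mod 8 = 1 ✓, 41 mod 13 = 2 ✓, 41 mod 7 = 6 ✓.

x ≡ 41 (mod 728).


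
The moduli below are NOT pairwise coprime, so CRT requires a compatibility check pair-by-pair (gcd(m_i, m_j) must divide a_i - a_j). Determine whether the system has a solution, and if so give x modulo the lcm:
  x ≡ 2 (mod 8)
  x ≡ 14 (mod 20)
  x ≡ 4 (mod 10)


Moduli 8, 20, 10 are not pairwise coprime, so CRT works modulo lcm(m_i) when all pairwise compatibility conditions hold.
Pairwise compatibility: gcd(m_i, m_j) must divide a_i - a_j for every pair.
Merge one congruence at a time:
  Start: x ≡ 2 (mod 8).
  Combine with x ≡ 14 (mod 20): gcd(8, 20) = 4; 14 - 2 = 12, which IS divisible by 4, so compatible.
    Write x = 2 + 8·t and substitute into x ≡ 14 (mod 20): 8·t ≡ 14 − 2 = 12 (mod 20).
    Divide the congruence (and modulus) by g = 4: 2·t ≡ 3 (mod 5).
    The inverse of 2 mod 5 is 3 (since 2·3 = 6 = 1·5 + 1), so t ≡ 3·3 = 9 ≡ 4 (mod 5).
    Then x = 2 + 8·4 = 34, valid modulo lcm(8, 20) = 40: x ≡ 34 (mod 40).
  Combine with x ≡ 4 (mod 10): gcd(40, 10) = 10; 4 - 34 = -30, which IS divisible by 10, so compatible.
    Write x = 34 + 40·t and substitute into x ≡ 4 (mod 10): 40·t ≡ 4 − 34 = -30 (mod 10).
    Divide the congruence (and modulus) by g = 10: 4·t ≡ -3 (mod 1).
    Modulo 1 every t works; take t = 0.
    Then x = 34 + 40·0 = 34, valid modulo lcm(40, 10) = 40: x ≡ 34 (mod 40).
Verify: 34 mod 8 = 2, 34 mod 20 = 14, 34 mod 10 = 4.

x ≡ 34 (mod 40).


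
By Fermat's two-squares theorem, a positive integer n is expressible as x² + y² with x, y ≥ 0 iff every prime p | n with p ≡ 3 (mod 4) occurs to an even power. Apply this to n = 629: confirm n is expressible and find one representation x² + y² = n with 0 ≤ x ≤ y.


Step 1: Factor n = 629 = 17 · 37.
Step 2: Check the mod-4 condition on each prime factor: 17 ≡ 1 (mod 4), exponent 1; 37 ≡ 1 (mod 4), exponent 1.
All primes ≡ 3 (mod 4) appear to even exponent (or don't appear), so by the two-squares theorem n IS expressible as a sum of two squares.
Step 3: Build a representation. Here n = 17 · 37 is a product of primes ≡ 1 (mod 4). Each prime p ≡ 1 (mod 4) is itself a sum of two squares; find a² by testing p − a² for a perfect square:
  17: 17 − 1² = 16 = 4² ⇒ 17 = 1² + 4².
  37: 37 − 1² = 36 = 6² ⇒ 37 = 1² + 6².
  Combine using the Brahmagupta–Fibonacci identity (a² + b²)(c² + d²) = (ac − bd)² + (ad + bc)² = (ac + bd)² + (ad − bc)²:
  17 · 37 = 629: from (1² + 4²)(1² + 6²), take (1·1 − 4·6, 1·6 + 4·1) = (1 − 24, 6 + 4) = (-23, 10); dropping signs (only squares matter) gives (23, 10); check 23² + 10² = 529 + 100 = 629 ✓.
Step 4: Order so x ≤ y and verify: 10² + 23² = 100 + 529 = 629 = n. ✓

n = 629 = 10² + 23² (one valid representation with x ≤ y).


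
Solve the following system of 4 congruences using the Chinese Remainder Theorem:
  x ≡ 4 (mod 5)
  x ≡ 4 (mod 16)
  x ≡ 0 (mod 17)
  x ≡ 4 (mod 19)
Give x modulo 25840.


Product of moduli M = 5 · 16 · 17 · 19 = 25840.
Merge one congruence at a time:
  Start: x ≡ 4 (mod 5).
  Combine with x ≡ 4 (mod 16); new modulus lcm = 80.
    Write x = 4 + 5·t and substitute into x ≡ 4 (mod 16): 5·t ≡ 4 − 4 = 0 (mod 16).
    The inverse of 5 mod 16 is 13 (since 5·13 = 65 = 4·16 + 1), so t ≡ 13·0 = 0 ≡ 0 (mod 16).
    Then x = 4 + 5·0 = 4, valid modulo lcm(5, 16) = 80: x ≡ 4 (mod 80).
  Combine with x ≡ 0 (mod 17); new modulus lcm = 1360.
    Write x = 4 + 80·t and substitute into x ≡ 0 (mod 17): 80·t ≡ 0 − 4 = -4 (mod 17).
    Reduce coefficients mod 17: 12·t ≡ 13 (mod 17).
    The inverse of 12 mod 17 is 10 (since 12·10 = 120 = 7·17 + 1), so t ≡ 10·13 = 130 ≡ 11 (mod 17).
    Then x = 4 + 80·11 = 884, valid modulo lcm(80, 17) = 1360: x ≡ 884 (mod 1360).
  Combine with x ≡ 4 (mod 19); new modulus lcm = 25840.
    Write x = 884 + 1360·t and substitute into x ≡ 4 (mod 19): 1360·t ≡ 4 − 884 = -880 (mod 19).
    Reduce coefficients mod 19: 11·t ≡ 13 (mod 19).
    The inverse of 11 mod 19 is 7 (since 11·7 = 77 = 4·19 + 1), so t ≡ 7·13 = 91 ≡ 15 (mod 19).
    Then x = 884 + 1360·15 = 21284, valid modulo lcm(1360, 19) = 25840: x ≡ 21284 (mod 25840).
Verify against each original: 21284 mod 5 = 4, 21284 mod 16 = 4, 21284 mod 17 = 0, 21284 mod 19 = 4.

x ≡ 21284 (mod 25840).


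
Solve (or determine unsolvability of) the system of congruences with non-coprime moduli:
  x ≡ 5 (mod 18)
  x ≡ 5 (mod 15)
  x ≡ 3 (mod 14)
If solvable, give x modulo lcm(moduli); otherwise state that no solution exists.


Moduli 18, 15, 14 are not pairwise coprime, so CRT works modulo lcm(m_i) when all pairwise compatibility conditions hold.
Pairwise compatibility: gcd(m_i, m_j) must divide a_i - a_j for every pair.
Merge one congruence at a time:
  Start: x ≡ 5 (mod 18).
  Combine with x ≡ 5 (mod 15): gcd(18, 15) = 3; 5 - 5 = 0, which IS divisible by 3, so compatible.
    Write x = 5 + 18·t and substitute into x ≡ 5 (mod 15): 18·t ≡ 5 − 5 = 0 (mod 15).
    Divide the congruence (and modulus) by g = 3: 6·t ≡ 0 (mod 5).
    Reduce coefficients mod 5: 1·t ≡ 0 (mod 5).
    So t ≡ 0 (mod 5).
    Then x = 5 + 18·0 = 5, valid modulo lcm(18, 15) = 90: x ≡ 5 (mod 90).
  Combine with x ≡ 3 (mod 14): gcd(90, 14) = 2; 3 - 5 = -2, which IS divisible by 2, so compatible.
    Write x = 5 + 90·t and substitute into x ≡ 3 (mod 14): 90·t ≡ 3 − 5 = -2 (mod 14).
    Divide the congruence (and modulus) by g = 2: 45·t ≡ -1 (mod 7).
    Reduce coefficients mod 7: 3·t ≡ 6 (mod 7).
    The inverse of 3 mod 7 is 5 (since 3·5 = 15 = 2·7 + 1), so t ≡ 5·6 = 30 ≡ 2 (mod 7).
    Then x = 5 + 90·2 = 185, valid modulo lcm(90, 14) = 630: x ≡ 185 (mod 630).
Verify: 185 mod 18 = 5, 185 mod 15 = 5, 185 mod 14 = 3.

x ≡ 185 (mod 630).


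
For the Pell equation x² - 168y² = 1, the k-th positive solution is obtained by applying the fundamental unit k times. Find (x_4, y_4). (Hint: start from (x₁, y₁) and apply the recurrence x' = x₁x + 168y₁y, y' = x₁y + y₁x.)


Step 1: Find the fundamental solution (x₁, y₁) of x² - 168y² = 1.
  Expand √168 as a continued fraction. a₀ = ⌊√168⌋ = 12; iterate m_{k+1} = d_k·a_k − m_k, d_{k+1} = (168 − m_{k+1}²)/d_k, a_{k+1} = ⌊(a₀ + m_{k+1})/d_{k+1}⌋ (starting m₀ = 0, d₀ = 1), with convergents p_k = a_k·p_{k-1} + p_{k-2}, q_k = a_k·q_{k-1} + q_{k-2} (p₋₁ = 1, q₋₁ = 0):
  k = 0: a₀ = 12; p₀/q₀ = 12/1; p₀² − 168·q₀² = 144 − 168 = -24.
  k = 1: m = 12, d = 24, a = ⌊(12 + 12)/24⌋ = 1; p/q = (1·12 + 1)/(1·1 + 0) = 13/1; p² − 168·q² = 169 − 168 = 1.
  The first convergent with p² − 168·q² = 1 gives the fundamental solution (x₁, y₁) = (13, 1).
Step 2: Apply the recurrence (x_{n+1}, y_{n+1}) = (x₁x_n + 168y₁y_n, x₁y_n + y₁x_n) repeatedly.
  From (x_1, y_1) = (13, 1): x_2 = 13·13 + 168·1·1 = 337; y_2 = 13·1 + 1·13 = 26.
  From (x_2, y_2) = (337, 26): x_3 = 13·337 + 168·1·26 = 8749; y_3 = 13·26 + 1·337 = 675.
  From (x_3, y_3) = (8749, 675): x_4 = 13·8749 + 168·1·675 = 227137; y_4 = 13·675 + 1·8749 = 17524.
Step 3: Verify x_4² - 168·y_4² = 51591216769 - 51591216768 = 1 (should be 1). ✓

(x_1, y_1) = (13, 1); (x_4, y_4) = (227137, 17524).


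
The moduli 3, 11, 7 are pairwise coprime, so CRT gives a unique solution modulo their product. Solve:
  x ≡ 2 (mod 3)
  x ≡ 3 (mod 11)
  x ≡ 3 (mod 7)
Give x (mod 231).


Moduli 3, 11, 7 are pairwise coprime; by CRT there is a unique solution modulo M = 3 · 11 · 7 = 231.
Solve pairwise, accumulating the modulus:
  Start with x ≡ 2 (mod 3).
  Combine with x ≡ 3 (mod 11): since gcd(3, 11) = 1, we get a unique residue mod 33.
    Write x = 2 + 3·t and substitute into x ≡ 3 (mod 11): 3·t ≡ 3 − 2 = 1 (mod 11).
    The inverse of 3 mod 11 is 4 (since 3·4 = 12 = 1·11 + 1), so t ≡ 4·1 = 4 ≡ 4 (mod 11).
    Then x = 2 + 3·4 = 14, valid modulo lcm(3, 11) = 33: x ≡ 14 (mod 33).
  Combine with x ≡ 3 (mod 7): since gcd(33, 7) = 1, we get a unique residue mod 231.
    Write x = 14 + 33·t and substitute into x ≡ 3 (mod 7): 33·t ≡ 3 − 14 = -11 (mod 7).
    Reduce coefficients mod 7: 5·t ≡ 3 (mod 7).
    The inverse of 5 mod 7 is 3 (since 5·3 = 15 = 2·7 + 1), so t ≡ 3·3 = 9 ≡ 2 (mod 7).
    Then x = 14 + 33·2 = 80, valid modulo lcm(33, 7) = 231: x ≡ 80 (mod 231).
Verify: 80 mod 3 = 2 ✓, 80 mod 11 = 3 ✓, 80 mod 7 = 3 ✓.

x ≡ 80 (mod 231).


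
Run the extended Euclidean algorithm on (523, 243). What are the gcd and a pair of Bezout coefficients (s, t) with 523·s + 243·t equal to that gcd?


Euclidean algorithm on (523, 243) — divide until remainder is 0:
  523 = 2 · 243 + 37
  243 = 6 · 37 + 21
  37 = 1 · 21 + 16
  21 = 1 · 16 + 5
  16 = 3 · 5 + 1
  5 = 5 · 1 + 0
gcd(523, 243) = 1.
Track Bezout coefficients alongside the remainders: start with r₀ = 523 = a·1 + b·0 (s = 1, t = 0) and r₁ = 243 = a·0 + b·1 (s = 0, t = 1); each new remainder r_{k+1} = r_{k-1} − q_k·r_k inherits s_{k+1} = s_{k-1} − q_k·s_k, t_{k+1} = t_{k-1} − q_k·t_k, so r_k = a·s_k + b·t_k at every step:
  q = 2: r = 37, s = 1 − 2·0 = 1, t = 0 − 2·1 = -2  (check: 523·1 + 243·(-2) = 37)
  q = 6: r = 21, s = 0 − 6·1 = -6, t = 1 − 6·(-2) = 13  (check: 523·(-6) + 243·13 = 21)
  q = 1: r = 16, s = 1 − 1·(-6) = 7, t = -2 − 1·13 = -15  (check: 523·7 + 243·(-15) = 16)
  q = 1: r = 5, s = -6 − 1·7 = -13, t = 13 − 1·(-15) = 28  (check: 523·(-13) + 243·28 = 5)
  q = 3: r = 1, s = 7 − 3·(-13) = 46, t = -15 − 3·28 = -99  (check: 523·46 + 243·(-99) = 1)
The row with r = 1 (the gcd) gives the Bezout coefficients s = 46, t = -99.
Result: 523 · (46) + 243 · (-99) = 1.

gcd(523, 243) = 1; s = 46, t = -99 (check: 523·46 + 243·(-99) = 1).


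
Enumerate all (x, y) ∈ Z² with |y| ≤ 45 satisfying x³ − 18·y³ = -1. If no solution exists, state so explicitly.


The equation is x³ - 18y³ = -1. For fixed y, x³ = 18·y³ − 1, so a solution requires the RHS to be a perfect cube.
Strategy: iterate y from -45 to 45, compute RHS = 18·y³ − 1, and check whether it is a (positive or negative) perfect cube.
Check small values of y:
  y = 0: RHS = -1 = (-1)³ ⇒ x = -1 works.
  y = 1: RHS = 17 is not a perfect cube.
  y = -1: RHS = -19 is not a perfect cube.
  y = 2: RHS = 143 is not a perfect cube.
  y = -2: RHS = -145 is not a perfect cube.
  y = 3: RHS = 485 is not a perfect cube.
  y = -3: RHS = -487 is not a perfect cube.
Continuing the search up to |y| = 45 finds no further solutions beyond those listed.
Collected solutions: (-1, 0).

Solutions (with |y| ≤ 45): (-1, 0).


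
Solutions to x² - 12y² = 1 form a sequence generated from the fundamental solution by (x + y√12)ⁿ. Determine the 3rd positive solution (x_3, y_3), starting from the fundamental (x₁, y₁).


Step 1: Find the fundamental solution (x₁, y₁) of x² - 12y² = 1.
  Expand √12 as a continued fraction. a₀ = ⌊√12⌋ = 3; iterate m_{k+1} = d_k·a_k − m_k, d_{k+1} = (12 − m_{k+1}²)/d_k, a_{k+1} = ⌊(a₀ + m_{k+1})/d_{k+1}⌋ (starting m₀ = 0, d₀ = 1), with convergents p_k = a_k·p_{k-1} + p_{k-2}, q_k = a_k·q_{k-1} + q_{k-2} (p₋₁ = 1, q₋₁ = 0):
  k = 0: a₀ = 3; p₀/q₀ = 3/1; p₀² − 12·q₀² = 9 − 12 = -3.
  k = 1: m = 3, d = 3, a = ⌊(3 + 3)/3⌋ = 2; p/q = (2·3 + 1)/(2·1 + 0) = 7/2; p² − 12·q² = 49 − 48 = 1.
  The first convergent with p² − 12·q² = 1 gives the fundamental solution (x₁, y₁) = (7, 2).
Step 2: Apply the recurrence (x_{n+1}, y_{n+1}) = (x₁x_n + 12y₁y_n, x₁y_n + y₁x_n) repeatedly.
  From (x_1, y_1) = (7, 2): x_2 = 7·7 + 12·2·2 = 97; y_2 = 7·2 + 2·7 = 28.
  From (x_2, y_2) = (97, 28): x_3 = 7·97 + 12·2·28 = 1351; y_3 = 7·28 + 2·97 = 390.
Step 3: Verify x_3² - 12·y_3² = 1825201 - 1825200 = 1 (should be 1). ✓

(x_1, y_1) = (7, 2); (x_3, y_3) = (1351, 390).


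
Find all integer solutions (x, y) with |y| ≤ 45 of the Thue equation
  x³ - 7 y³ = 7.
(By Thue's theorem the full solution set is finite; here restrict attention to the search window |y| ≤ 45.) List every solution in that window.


The equation is x³ - 7y³ = 7. For fixed y, x³ = 7·y³ + 7, so a solution requires the RHS to be a perfect cube.
Strategy: iterate y from -45 to 45, compute RHS = 7·y³ + 7, and check whether it is a (positive or negative) perfect cube.
Check small values of y:
  y = 0: RHS = 7 is not a perfect cube.
  y = 1: RHS = 14 is not a perfect cube.
  y = -1: RHS = 0 = (0)³ ⇒ x = 0 works.
  y = 2: RHS = 63 is not a perfect cube.
  y = -2: RHS = -49 is not a perfect cube.
  y = 3: RHS = 196 is not a perfect cube.
  y = -3: RHS = -182 is not a perfect cube.
Continuing the search up to |y| = 45 finds no further solutions beyond those listed.
Collected solutions: (0, -1).

Solutions (with |y| ≤ 45): (0, -1).


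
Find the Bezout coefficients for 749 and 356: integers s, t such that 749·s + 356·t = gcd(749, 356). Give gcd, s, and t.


Euclidean algorithm on (749, 356) — divide until remainder is 0:
  749 = 2 · 356 + 37
  356 = 9 · 37 + 23
  37 = 1 · 23 + 14
  23 = 1 · 14 + 9
  14 = 1 · 9 + 5
  9 = 1 · 5 + 4
  5 = 1 · 4 + 1
  4 = 4 · 1 + 0
gcd(749, 356) = 1.
Track Bezout coefficients alongside the remainders: start with r₀ = 749 = a·1 + b·0 (s = 1, t = 0) and r₁ = 356 = a·0 + b·1 (s = 0, t = 1); each new remainder r_{k+1} = r_{k-1} − q_k·r_k inherits s_{k+1} = s_{k-1} − q_k·s_k, t_{k+1} = t_{k-1} − q_k·t_k, so r_k = a·s_k + b·t_k at every step:
  q = 2: r = 37, s = 1 − 2·0 = 1, t = 0 − 2·1 = -2  (check: 749·1 + 356·(-2) = 37)
  q = 9: r = 23, s = 0 − 9·1 = -9, t = 1 − 9·(-2) = 19  (check: 749·(-9) + 356·19 = 23)
  q = 1: r = 14, s = 1 − 1·(-9) = 10, t = -2 − 1·19 = -21  (check: 749·10 + 356·(-21) = 14)
  q = 1: r = 9, s = -9 − 1·10 = -19, t = 19 − 1·(-21) = 40  (check: 749·(-19) + 356·40 = 9)
  q = 1: r = 5, s = 10 − 1·(-19) = 29, t = -21 − 1·40 = -61  (check: 749·29 + 356·(-61) = 5)
  q = 1: r = 4, s = -19 − 1·29 = -48, t = 40 − 1·(-61) = 101  (check: 749·(-48) + 356·101 = 4)
  q = 1: r = 1, s = 29 − 1·(-48) = 77, t = -61 − 1·101 = -162  (check: 749·77 + 356·(-162) = 1)
The row with r = 1 (the gcd) gives the Bezout coefficients s = 77, t = -162.
Result: 749 · (77) + 356 · (-162) = 1.

gcd(749, 356) = 1; s = 77, t = -162 (check: 749·77 + 356·(-162) = 1).


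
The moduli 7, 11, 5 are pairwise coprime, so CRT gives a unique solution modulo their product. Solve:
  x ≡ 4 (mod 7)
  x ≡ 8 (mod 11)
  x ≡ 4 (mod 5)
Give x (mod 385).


Moduli 7, 11, 5 are pairwise coprime; by CRT there is a unique solution modulo M = 7 · 11 · 5 = 385.
Solve pairwise, accumulating the modulus:
  Start with x ≡ 4 (mod 7).
  Combine with x ≡ 8 (mod 11): since gcd(7, 11) = 1, we get a unique residue mod 77.
    Write x = 4 + 7·t and substitute into x ≡ 8 (mod 11): 7·t ≡ 8 − 4 = 4 (mod 11).
    The inverse of 7 mod 11 is 8 (since 7·8 = 56 = 5·11 + 1), so t ≡ 8·4 = 32 ≡ 10 (mod 11).
    Then x = 4 + 7·10 = 74, valid modulo lcm(7, 11) = 77: x ≡ 74 (mod 77).
  Combine with x ≡ 4 (mod 5): since gcd(77, 5) = 1, we get a unique residue mod 385.
    Write x = 74 + 77·t and substitute into x ≡ 4 (mod 5): 77·t ≡ 4 − 74 = -70 (mod 5).
    Reduce coefficients mod 5: 2·t ≡ 0 (mod 5).
    The inverse of 2 mod 5 is 3 (since 2·3 = 6 = 1·5 + 1), so t ≡ 3·0 = 0 ≡ 0 (mod 5).
    Then x = 74 + 77·0 = 74, valid modulo lcm(77, 5) = 385: x ≡ 74 (mod 385).
Verify: 74 mod 7 = 4 ✓, 74 mod 11 = 8 ✓, 74 mod 5 = 4 ✓.

x ≡ 74 (mod 385).


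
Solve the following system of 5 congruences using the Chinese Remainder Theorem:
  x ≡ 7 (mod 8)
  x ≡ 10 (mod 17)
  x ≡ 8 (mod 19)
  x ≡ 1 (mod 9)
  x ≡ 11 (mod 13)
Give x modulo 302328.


Product of moduli M = 8 · 17 · 19 · 9 · 13 = 302328.
Merge one congruence at a time:
  Start: x ≡ 7 (mod 8).
  Combine with x ≡ 10 (mod 17); new modulus lcm = 136.
    Write x = 7 + 8·t and substitute into x ≡ 10 (mod 17): 8·t ≡ 10 − 7 = 3 (mod 17).
    The inverse of 8 mod 17 is 15 (since 8·15 = 120 = 7·17 + 1), so t ≡ 15·3 = 45 ≡ 11 (mod 17).
    Then x = 7 + 8·11 = 95, valid modulo lcm(8, 17) = 136: x ≡ 95 (mod 136).
  Combine with x ≡ 8 (mod 19); new modulus lcm = 2584.
    Write x = 95 + 136·t and substitute into x ≡ 8 (mod 19): 136·t ≡ 8 − 95 = -87 (mod 19).
    Reduce coefficients mod 19: 3·t ≡ 8 (mod 19).
    The inverse of 3 mod 19 is 13 (since 3·13 = 39 = 2·19 + 1), so t ≡ 13·8 = 104 ≡ 9 (mod 19).
    Then x = 95 + 136·9 = 1319, valid modulo lcm(136, 19) = 2584: x ≡ 1319 (mod 2584).
  Combine with x ≡ 1 (mod 9); new modulus lcm = 23256.
    Write x = 1319 + 2584·t and substitute into x ≡ 1 (mod 9): 2584·t ≡ 1 − 1319 = -1318 (mod 9).
    Reduce coefficients mod 9: 1·t ≡ 5 (mod 9).
    So t ≡ 5 (mod 9).
    Then x = 1319 + 2584·5 = 14239, valid modulo lcm(2584, 9) = 23256: x ≡ 14239 (mod 23256).
  Combine with x ≡ 11 (mod 13); new modulus lcm = 302328.
    Write x = 14239 + 23256·t and substitute into x ≡ 11 (mod 13): 23256·t ≡ 11 − 14239 = -14228 (mod 13).
    Reduce coefficients mod 13: 12·t ≡ 7 (mod 13).
    The inverse of 12 mod 13 is 12 (since 12·12 = 144 = 11·13 + 1), so t ≡ 12·7 = 84 ≡ 6 (mod 13).
    Then x = 14239 + 23256·6 = 153775, valid modulo lcm(23256, 13) = 302328: x ≡ 153775 (mod 302328).
Verify against each original: 153775 mod 8 = 7, 153775 mod 17 = 10, 153775 mod 19 = 8, 153775 mod 9 = 1, 153775 mod 13 = 11.

x ≡ 153775 (mod 302328).


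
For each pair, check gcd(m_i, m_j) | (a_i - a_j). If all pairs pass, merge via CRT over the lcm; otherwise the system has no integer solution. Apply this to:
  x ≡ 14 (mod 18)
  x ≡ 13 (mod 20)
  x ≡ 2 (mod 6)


Moduli 18, 20, 6 are not pairwise coprime, so CRT works modulo lcm(m_i) when all pairwise compatibility conditions hold.
Pairwise compatibility: gcd(m_i, m_j) must divide a_i - a_j for every pair.
Merge one congruence at a time:
  Start: x ≡ 14 (mod 18).
  Combine with x ≡ 13 (mod 20): gcd(18, 20) = 2, and 13 - 14 = -1 is NOT divisible by 2.
    ⇒ system is inconsistent (no integer solution).

No solution (the system is inconsistent).


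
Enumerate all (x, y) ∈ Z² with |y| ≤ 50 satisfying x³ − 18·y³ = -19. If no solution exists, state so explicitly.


The equation is x³ - 18y³ = -19. For fixed y, x³ = 18·y³ − 19, so a solution requires the RHS to be a perfect cube.
Strategy: iterate y from -50 to 50, compute RHS = 18·y³ − 19, and check whether it is a (positive or negative) perfect cube.
Check small values of y:
  y = 0: RHS = -19 is not a perfect cube.
  y = 1: RHS = -1 = (-1)³ ⇒ x = -1 works.
  y = -1: RHS = -37 is not a perfect cube.
  y = 2: RHS = 125 = (5)³ ⇒ x = 5 works.
  y = -2: RHS = -163 is not a perfect cube.
  y = 3: RHS = 467 is not a perfect cube.
  y = -3: RHS = -505 is not a perfect cube.
Continuing the search up to |y| = 50 finds no further solutions beyond those listed.
Collected solutions: (-1, 1), (5, 2).

Solutions (with |y| ≤ 50): (-1, 1), (5, 2).


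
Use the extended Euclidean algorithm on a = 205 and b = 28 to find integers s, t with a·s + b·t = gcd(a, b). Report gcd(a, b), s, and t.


Euclidean algorithm on (205, 28) — divide until remainder is 0:
  205 = 7 · 28 + 9
  28 = 3 · 9 + 1
  9 = 9 · 1 + 0
gcd(205, 28) = 1.
Track Bezout coefficients alongside the remainders: start with r₀ = 205 = a·1 + b·0 (s = 1, t = 0) and r₁ = 28 = a·0 + b·1 (s = 0, t = 1); each new remainder r_{k+1} = r_{k-1} − q_k·r_k inherits s_{k+1} = s_{k-1} − q_k·s_k, t_{k+1} = t_{k-1} − q_k·t_k, so r_k = a·s_k + b·t_k at every step:
  q = 7: r = 9, s = 1 − 7·0 = 1, t = 0 − 7·1 = -7  (check: 205·1 + 28·(-7) = 9)
  q = 3: r = 1, s = 0 − 3·1 = -3, t = 1 − 3·(-7) = 22  (check: 205·(-3) + 28·22 = 1)
The row with r = 1 (the gcd) gives the Bezout coefficients s = -3, t = 22.
Result: 205 · (-3) + 28 · (22) = 1.

gcd(205, 28) = 1; s = -3, t = 22 (check: 205·(-3) + 28·22 = 1).


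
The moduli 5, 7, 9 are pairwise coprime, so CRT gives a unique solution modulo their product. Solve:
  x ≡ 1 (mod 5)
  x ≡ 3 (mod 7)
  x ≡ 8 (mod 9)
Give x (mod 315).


Moduli 5, 7, 9 are pairwise coprime; by CRT there is a unique solution modulo M = 5 · 7 · 9 = 315.
Solve pairwise, accumulating the modulus:
  Start with x ≡ 1 (mod 5).
  Combine with x ≡ 3 (mod 7): since gcd(5, 7) = 1, we get a unique residue mod 35.
    Write x = 1 + 5·t and substitute into x ≡ 3 (mod 7): 5·t ≡ 3 − 1 = 2 (mod 7).
    The inverse of 5 mod 7 is 3 (since 5·3 = 15 = 2·7 + 1), so t ≡ 3·2 = 6 ≡ 6 (mod 7).
    Then x = 1 + 5·6 = 31, valid modulo lcm(5, 7) = 35: x ≡ 31 (mod 35).
  Combine with x ≡ 8 (mod 9): since gcd(35, 9) = 1, we get a unique residue mod 315.
    Write x = 31 + 35·t and substitute into x ≡ 8 (mod 9): 35·t ≡ 8 − 31 = -23 (mod 9).
    Reduce coefficients mod 9: 8·t ≡ 4 (mod 9).
    The inverse of 8 mod 9 is 8 (since 8·8 = 64 = 7·9 + 1), so t ≡ 8·4 = 32 ≡ 5 (mod 9).
    Then x = 31 + 35·5 = 206, valid modulo lcm(35, 9) = 315: x ≡ 206 (mod 315).
Verify: 206 mod 5 = 1 ✓, 206 mod 7 = 3 ✓, 206 mod 9 = 8 ✓.

x ≡ 206 (mod 315).


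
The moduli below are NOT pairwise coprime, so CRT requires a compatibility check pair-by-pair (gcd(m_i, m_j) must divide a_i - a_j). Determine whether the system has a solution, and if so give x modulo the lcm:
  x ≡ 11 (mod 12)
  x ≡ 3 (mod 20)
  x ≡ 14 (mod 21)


Moduli 12, 20, 21 are not pairwise coprime, so CRT works modulo lcm(m_i) when all pairwise compatibility conditions hold.
Pairwise compatibility: gcd(m_i, m_j) must divide a_i - a_j for every pair.
Merge one congruence at a time:
  Start: x ≡ 11 (mod 12).
  Combine with x ≡ 3 (mod 20): gcd(12, 20) = 4; 3 - 11 = -8, which IS divisible by 4, so compatible.
    Write x = 11 + 12·t and substitute into x ≡ 3 (mod 20): 12·t ≡ 3 − 11 = -8 (mod 20).
    Divide the congruence (and modulus) by g = 4: 3·t ≡ -2 (mod 5).
    Reduce coefficients mod 5: 3·t ≡ 3 (mod 5).
    The inverse of 3 mod 5 is 2 (since 3·2 = 6 = 1·5 + 1), so t ≡ 2·3 = 6 ≡ 1 (mod 5).
    Then x = 11 + 12·1 = 23, valid modulo lcm(12, 20) = 60: x ≡ 23 (mod 60).
  Combine with x ≡ 14 (mod 21): gcd(60, 21) = 3; 14 - 23 = -9, which IS divisible by 3, so compatible.
    Write x = 23 + 60·t and substitute into x ≡ 14 (mod 21): 60·t ≡ 14 − 23 = -9 (mod 21).
    Divide the congruence (and modulus) by g = 3: 20·t ≡ -3 (mod 7).
    Reduce coefficients mod 7: 6·t ≡ 4 (mod 7).
    The inverse of 6 mod 7 is 6 (since 6·6 = 36 = 5·7 + 1), so t ≡ 6·4 = 24 ≡ 3 (mod 7).
    Then x = 23 + 60·3 = 203, valid modulo lcm(60, 21) = 420: x ≡ 203 (mod 420).
Verify: 203 mod 12 = 11, 203 mod 20 = 3, 203 mod 21 = 14.

x ≡ 203 (mod 420).


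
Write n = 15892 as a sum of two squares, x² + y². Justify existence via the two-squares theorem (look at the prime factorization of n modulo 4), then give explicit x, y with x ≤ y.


Step 1: Factor n = 15892 = 2^2 · 29 · 137.
Step 2: Check the mod-4 condition on each prime factor: 2 = 2 (special); 29 ≡ 1 (mod 4), exponent 1; 137 ≡ 1 (mod 4), exponent 1.
All primes ≡ 3 (mod 4) appear to even exponent (or don't appear), so by the two-squares theorem n IS expressible as a sum of two squares.
Step 3: Build a representation. Group n = k² · m with k = 2 and m = 29 · 137 = 3973 (a product of primes ≡ 1 (mod 4)); a representation of m scales to one of n via (k·x)² + (k·y)² = k²(x² + y²). Each prime p ≡ 1 (mod 4) is itself a sum of two squares; find a² by testing p − a² for a perfect square:
  29: 29 − 1² = 28, 29 − 2² = 25 = 5² ⇒ 29 = 2² + 5².
  137: 137 − 1² = 136, 137 − 2² = 133, 137 − 3² = 128, 137 − 4² = 121 = 11² ⇒ 137 = 4² + 11².
  Combine using the Brahmagupta–Fibonacci identity (a² + b²)(c² + d²) = (ac − bd)² + (ad + bc)² = (ac + bd)² + (ad − bc)²:
  29 · 137 = 3973: from (2² + 5²)(4² + 11²), take (2·4 − 5·11, 2·11 + 5·4) = (8 − 55, 22 + 20) = (-47, 42); dropping signs (only squares matter) gives (47, 42); check 47² + 42² = 2209 + 1764 = 3973 ✓.
  Scale by k = 2: (2·47, 2·42) = (94, 84).
Step 4: Order so x ≤ y and verify: 84² + 94² = 7056 + 8836 = 15892 = n. ✓

n = 15892 = 84² + 94² (one valid representation with x ≤ y).


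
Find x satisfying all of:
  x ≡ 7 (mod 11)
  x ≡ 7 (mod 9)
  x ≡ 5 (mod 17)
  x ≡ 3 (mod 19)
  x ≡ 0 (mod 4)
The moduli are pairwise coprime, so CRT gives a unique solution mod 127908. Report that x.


Product of moduli M = 11 · 9 · 17 · 19 · 4 = 127908.
Merge one congruence at a time:
  Start: x ≡ 7 (mod 11).
  Combine with x ≡ 7 (mod 9); new modulus lcm = 99.
    Write x = 7 + 11·t and substitute into x ≡ 7 (mod 9): 11·t ≡ 7 − 7 = 0 (mod 9).
    Reduce coefficients mod 9: 2·t ≡ 0 (mod 9).
    The inverse of 2 mod 9 is 5 (since 2·5 = 10 = 1·9 + 1), so t ≡ 5·0 = 0 ≡ 0 (mod 9).
    Then x = 7 + 11·0 = 7, valid modulo lcm(11, 9) = 99: x ≡ 7 (mod 99).
  Combine with x ≡ 5 (mod 17); new modulus lcm = 1683.
    Write x = 7 + 99·t and substitute into x ≡ 5 (mod 17): 99·t ≡ 5 − 7 = -2 (mod 17).
    Reduce coefficients mod 17: 14·t ≡ 15 (mod 17).
    The inverse of 14 mod 17 is 11 (since 14·11 = 154 = 9·17 + 1), so t ≡ 11·15 = 165 ≡ 12 (mod 17).
    Then x = 7 + 99·12 = 1195, valid modulo lcm(99, 17) = 1683: x ≡ 1195 (mod 1683).
  Combine with x ≡ 3 (mod 19); new modulus lcm = 31977.
    Write x = 1195 + 1683·t and substitute into x ≡ 3 (mod 19): 1683·t ≡ 3 − 1195 = -1192 (mod 19).
    Reduce coefficients mod 19: 11·t ≡ 5 (mod 19).
    The inverse of 11 mod 19 is 7 (since 11·7 = 77 = 4·19 + 1), so t ≡ 7·5 = 35 ≡ 16 (mod 19).
    Then x = 1195 + 1683·16 = 28123, valid modulo lcm(1683, 19) = 31977: x ≡ 28123 (mod 31977).
  Combine with x ≡ 0 (mod 4); new modulus lcm = 127908.
    Write x = 28123 + 31977·t and substitute into x ≡ 0 (mod 4): 31977·t ≡ 0 − 28123 = -28123 (mod 4).
    Reduce coefficients mod 4: 1·t ≡ 1 (mod 4).
    So t ≡ 1 (mod 4).
    Then x = 28123 + 31977·1 = 60100, valid modulo lcm(31977, 4) = 127908: x ≡ 60100 (mod 127908).
Verify against each original: 60100 mod 11 = 7, 60100 mod 9 = 7, 60100 mod 17 = 5, 60100 mod 19 = 3, 60100 mod 4 = 0.

x ≡ 60100 (mod 127908).


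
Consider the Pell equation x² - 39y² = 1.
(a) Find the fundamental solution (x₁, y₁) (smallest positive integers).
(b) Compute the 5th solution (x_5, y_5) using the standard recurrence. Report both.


Step 1: Find the fundamental solution (x₁, y₁) of x² - 39y² = 1.
  Expand √39 as a continued fraction. a₀ = ⌊√39⌋ = 6; iterate m_{k+1} = d_k·a_k − m_k, d_{k+1} = (39 − m_{k+1}²)/d_k, a_{k+1} = ⌊(a₀ + m_{k+1})/d_{k+1}⌋ (starting m₀ = 0, d₀ = 1), with convergents p_k = a_k·p_{k-1} + p_{k-2}, q_k = a_k·q_{k-1} + q_{k-2} (p₋₁ = 1, q₋₁ = 0):
  k = 0: a₀ = 6; p₀/q₀ = 6/1; p₀² − 39·q₀² = 36 − 39 = -3.
  k = 1: m = 6, d = 3, a = ⌊(6 + 6)/3⌋ = 4; p/q = (4·6 + 1)/(4·1 + 0) = 25/4; p² − 39·q² = 625 − 624 = 1.
  The first convergent with p² − 39·q² = 1 gives the fundamental solution (x₁, y₁) = (25, 4).
Step 2: Apply the recurrence (x_{n+1}, y_{n+1}) = (x₁x_n + 39y₁y_n, x₁y_n + y₁x_n) repeatedly.
  From (x_1, y_1) = (25, 4): x_2 = 25·25 + 39·4·4 = 1249; y_2 = 25·4 + 4·25 = 200.
  From (x_2, y_2) = (1249, 200): x_3 = 25·1249 + 39·4·200 = 62425; y_3 = 25·200 + 4·1249 = 9996.
  From (x_3, y_3) = (62425, 9996): x_4 = 25·62425 + 39·4·9996 = 3120001; y_4 = 25·9996 + 4·62425 = 499600.
  From (x_4, y_4) = (3120001, 499600): x_5 = 25·3120001 + 39·4·499600 = 155937625; y_5 = 25·499600 + 4·3120001 = 24970004.
Step 3: Verify x_5² - 39·y_5² = 24316542890640625 - 24316542890640624 = 1 (should be 1). ✓

(x_1, y_1) = (25, 4); (x_5, y_5) = (155937625, 24970004).


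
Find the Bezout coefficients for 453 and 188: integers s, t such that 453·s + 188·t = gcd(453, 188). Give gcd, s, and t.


Euclidean algorithm on (453, 188) — divide until remainder is 0:
  453 = 2 · 188 + 77
  188 = 2 · 77 + 34
  77 = 2 · 34 + 9
  34 = 3 · 9 + 7
  9 = 1 · 7 + 2
  7 = 3 · 2 + 1
  2 = 2 · 1 + 0
gcd(453, 188) = 1.
Track Bezout coefficients alongside the remainders: start with r₀ = 453 = a·1 + b·0 (s = 1, t = 0) and r₁ = 188 = a·0 + b·1 (s = 0, t = 1); each new remainder r_{k+1} = r_{k-1} − q_k·r_k inherits s_{k+1} = s_{k-1} − q_k·s_k, t_{k+1} = t_{k-1} − q_k·t_k, so r_k = a·s_k + b·t_k at every step:
  q = 2: r = 77, s = 1 − 2·0 = 1, t = 0 − 2·1 = -2  (check: 453·1 + 188·(-2) = 77)
  q = 2: r = 34, s = 0 − 2·1 = -2, t = 1 − 2·(-2) = 5  (check: 453·(-2) + 188·5 = 34)
  q = 2: r = 9, s = 1 − 2·(-2) = 5, t = -2 − 2·5 = -12  (check: 453·5 + 188·(-12) = 9)
  q = 3: r = 7, s = -2 − 3·5 = -17, t = 5 − 3·(-12) = 41  (check: 453·(-17) + 188·41 = 7)
  q = 1: r = 2, s = 5 − 1·(-17) = 22, t = -12 − 1·41 = -53  (check: 453·22 + 188·(-53) = 2)
  q = 3: r = 1, s = -17 − 3·22 = -83, t = 41 − 3·(-53) = 200  (check: 453·(-83) + 188·200 = 1)
The row with r = 1 (the gcd) gives the Bezout coefficients s = -83, t = 200.
Result: 453 · (-83) + 188 · (200) = 1.

gcd(453, 188) = 1; s = -83, t = 200 (check: 453·(-83) + 188·200 = 1).


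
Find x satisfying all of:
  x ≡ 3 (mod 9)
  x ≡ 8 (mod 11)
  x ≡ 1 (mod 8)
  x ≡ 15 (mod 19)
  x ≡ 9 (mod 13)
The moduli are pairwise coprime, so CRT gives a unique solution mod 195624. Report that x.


Product of moduli M = 9 · 11 · 8 · 19 · 13 = 195624.
Merge one congruence at a time:
  Start: x ≡ 3 (mod 9).
  Combine with x ≡ 8 (mod 11); new modulus lcm = 99.
    Write x = 3 + 9·t and substitute into x ≡ 8 (mod 11): 9·t ≡ 8 − 3 = 5 (mod 11).
    The inverse of 9 mod 11 is 5 (since 9·5 = 45 = 4·11 + 1), so t ≡ 5·5 = 25 ≡ 3 (mod 11).
    Then x = 3 + 9·3 = 30, valid modulo lcm(9, 11) = 99: x ≡ 30 (mod 99).
  Combine with x ≡ 1 (mod 8); new modulus lcm = 792.
    Write x = 30 + 99·t and substitute into x ≡ 1 (mod 8): 99·t ≡ 1 − 30 = -29 (mod 8).
    Reduce coefficients mod 8: 3·t ≡ 3 (mod 8).
    The inverse of 3 mod 8 is 3 (since 3·3 = 9 = 1·8 + 1), so t ≡ 3·3 = 9 ≡ 1 (mod 8).
    Then x = 30 + 99·1 = 129, valid modulo lcm(99, 8) = 792: x ≡ 129 (mod 792).
  Combine with x ≡ 15 (mod 19); new modulus lcm = 15048.
    Write x = 129 + 792·t and substitute into x ≡ 15 (mod 19): 792·t ≡ 15 − 129 = -114 (mod 19).
    Reduce coefficients mod 19: 13·t ≡ 0 (mod 19).
    The inverse of 13 mod 19 is 3 (since 13·3 = 39 = 2·19 + 1), so t ≡ 3·0 = 0 ≡ 0 (mod 19).
    Then x = 129 + 792·0 = 129, valid modulo lcm(792, 19) = 15048: x ≡ 129 (mod 15048).
  Combine with x ≡ 9 (mod 13); new modulus lcm = 195624.
    Write x = 129 + 15048·t and substitute into x ≡ 9 (mod 13): 15048·t ≡ 9 − 129 = -120 (mod 13).
    Reduce coefficients mod 13: 7·t ≡ 10 (mod 13).
    The inverse of 7 mod 13 is 2 (since 7·2 = 14 = 1·13 + 1), so t ≡ 2·10 = 20 ≡ 7 (mod 13).
    Then x = 129 + 15048·7 = 105465, valid modulo lcm(15048, 13) = 195624: x ≡ 105465 (mod 195624).
Verify against each original: 105465 mod 9 = 3, 105465 mod 11 = 8, 105465 mod 8 = 1, 105465 mod 19 = 15, 105465 mod 13 = 9.

x ≡ 105465 (mod 195624).


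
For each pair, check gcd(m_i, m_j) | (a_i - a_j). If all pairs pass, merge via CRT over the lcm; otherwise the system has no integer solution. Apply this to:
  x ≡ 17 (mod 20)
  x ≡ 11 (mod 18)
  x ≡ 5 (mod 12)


Moduli 20, 18, 12 are not pairwise coprime, so CRT works modulo lcm(m_i) when all pairwise compatibility conditions hold.
Pairwise compatibility: gcd(m_i, m_j) must divide a_i - a_j for every pair.
Merge one congruence at a time:
  Start: x ≡ 17 (mod 20).
  Combine with x ≡ 11 (mod 18): gcd(20, 18) = 2; 11 - 17 = -6, which IS divisible by 2, so compatible.
    Write x = 17 + 20·t and substitute into x ≡ 11 (mod 18): 20·t ≡ 11 − 17 = -6 (mod 18).
    Divide the congruence (and modulus) by g = 2: 10·t ≡ -3 (mod 9).
    Reduce coefficients mod 9: 1·t ≡ 6 (mod 9).
    So t ≡ 6 (mod 9).
    Then x = 17 + 20·6 = 137, valid modulo lcm(20, 18) = 180: x ≡ 137 (mod 180).
  Combine with x ≡ 5 (mod 12): gcd(180, 12) = 12; 5 - 137 = -132, which IS divisible by 12, so compatible.
    Write x = 137 + 180·t and substitute into x ≡ 5 (mod 12): 180·t ≡ 5 − 137 = -132 (mod 12).
    Divide the congruence (and modulus) by g = 12: 15·t ≡ -11 (mod 1).
    Modulo 1 every t works; take t = 0.
    Then x = 137 + 180·0 = 137, valid modulo lcm(180, 12) = 180: x ≡ 137 (mod 180).
Verify: 137 mod 20 = 17, 137 mod 18 = 11, 137 mod 12 = 5.

x ≡ 137 (mod 180).


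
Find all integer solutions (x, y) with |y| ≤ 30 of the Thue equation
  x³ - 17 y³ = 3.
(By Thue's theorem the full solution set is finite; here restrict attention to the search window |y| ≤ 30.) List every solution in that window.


The equation is x³ - 17y³ = 3. For fixed y, x³ = 17·y³ + 3, so a solution requires the RHS to be a perfect cube.
Strategy: iterate y from -30 to 30, compute RHS = 17·y³ + 3, and check whether it is a (positive or negative) perfect cube.
Check small values of y:
  y = 0: RHS = 3 is not a perfect cube.
  y = 1: RHS = 20 is not a perfect cube.
  y = -1: RHS = -14 is not a perfect cube.
  y = 2: RHS = 139 is not a perfect cube.
  y = -2: RHS = -133 is not a perfect cube.
  y = 3: RHS = 462 is not a perfect cube.
  y = -3: RHS = -456 is not a perfect cube.
Continuing the search up to |y| = 30 finds no solutions either.
No (x, y) in the scanned range satisfies the equation.

No integer solutions with |y| ≤ 30.


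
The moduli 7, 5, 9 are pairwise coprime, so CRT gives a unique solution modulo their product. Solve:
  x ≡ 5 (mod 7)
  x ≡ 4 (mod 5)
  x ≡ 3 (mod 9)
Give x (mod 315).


Moduli 7, 5, 9 are pairwise coprime; by CRT there is a unique solution modulo M = 7 · 5 · 9 = 315.
Solve pairwise, accumulating the modulus:
  Start with x ≡ 5 (mod 7).
  Combine with x ≡ 4 (mod 5): since gcd(7, 5) = 1, we get a unique residue mod 35.
    Write x = 5 + 7·t and substitute into x ≡ 4 (mod 5): 7·t ≡ 4 − 5 = -1 (mod 5).
    Reduce coefficients mod 5: 2·t ≡ 4 (mod 5).
    The inverse of 2 mod 5 is 3 (since 2·3 = 6 = 1·5 + 1), so t ≡ 3·4 = 12 ≡ 2 (mod 5).
    Then x = 5 + 7·2 = 19, valid modulo lcm(7, 5) = 35: x ≡ 19 (mod 35).
  Combine with x ≡ 3 (mod 9): since gcd(35, 9) = 1, we get a unique residue mod 315.
    Write x = 19 + 35·t and substitute into x ≡ 3 (mod 9): 35·t ≡ 3 − 19 = -16 (mod 9).
    Reduce coefficients mod 9: 8·t ≡ 2 (mod 9).
    The inverse of 8 mod 9 is 8 (since 8·8 = 64 = 7·9 + 1), so t ≡ 8·2 = 16 ≡ 7 (mod 9).
    Then x = 19 + 35·7 = 264, valid modulo lcm(35, 9) = 315: x ≡ 264 (mod 315).
Verify: 264 mod 7 = 5 ✓, 264 mod 5 = 4 ✓, 264 mod 9 = 3 ✓.

x ≡ 264 (mod 315).
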